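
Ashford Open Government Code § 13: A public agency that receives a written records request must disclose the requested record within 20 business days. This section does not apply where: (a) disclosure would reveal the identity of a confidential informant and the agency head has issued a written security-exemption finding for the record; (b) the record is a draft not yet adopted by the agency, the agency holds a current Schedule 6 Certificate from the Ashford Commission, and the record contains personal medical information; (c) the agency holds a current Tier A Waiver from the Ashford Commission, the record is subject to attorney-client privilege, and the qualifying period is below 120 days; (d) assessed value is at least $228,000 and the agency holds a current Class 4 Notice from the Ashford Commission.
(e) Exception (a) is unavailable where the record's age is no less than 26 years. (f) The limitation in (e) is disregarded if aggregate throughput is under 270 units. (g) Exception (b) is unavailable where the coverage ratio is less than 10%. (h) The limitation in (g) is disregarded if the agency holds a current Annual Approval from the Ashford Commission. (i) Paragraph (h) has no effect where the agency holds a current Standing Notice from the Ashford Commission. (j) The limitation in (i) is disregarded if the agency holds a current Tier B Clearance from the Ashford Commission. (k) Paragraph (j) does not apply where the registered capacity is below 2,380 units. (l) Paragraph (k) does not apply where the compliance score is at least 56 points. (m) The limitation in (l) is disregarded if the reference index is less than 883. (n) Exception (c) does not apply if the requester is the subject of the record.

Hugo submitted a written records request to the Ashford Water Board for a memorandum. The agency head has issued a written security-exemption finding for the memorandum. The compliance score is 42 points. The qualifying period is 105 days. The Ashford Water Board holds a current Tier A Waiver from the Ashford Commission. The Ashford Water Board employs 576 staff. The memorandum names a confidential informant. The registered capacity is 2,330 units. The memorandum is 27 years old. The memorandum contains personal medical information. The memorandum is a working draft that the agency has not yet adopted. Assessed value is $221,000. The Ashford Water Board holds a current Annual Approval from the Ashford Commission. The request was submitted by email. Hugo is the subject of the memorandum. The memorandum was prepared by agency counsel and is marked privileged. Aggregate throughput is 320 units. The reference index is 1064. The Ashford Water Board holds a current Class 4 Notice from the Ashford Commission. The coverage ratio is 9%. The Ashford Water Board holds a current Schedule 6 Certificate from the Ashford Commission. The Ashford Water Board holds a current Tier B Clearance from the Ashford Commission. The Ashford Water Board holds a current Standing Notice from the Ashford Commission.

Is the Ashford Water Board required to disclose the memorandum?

Exception (a): the memorandum names a confidential informant; a written security-exemption finding has been issued — every condition holds. However, paragraphs (e)–(f) must be considered: (e) operates against (a): the record's age is 27 years, meeting the 26 years threshold. (f) is inapplicable (aggregate throughput is 320 units, not under 270 units), so (e) stands. (a) is therefore removed.
Exception (b) is satisfied on its face — the memorandum is an unadopted draft; a current Schedule 6 Certificate is held; the memorandum contains personal medical information. But applying paragraphs (g)–(m): (g) operates — the coverage ratio is 9%, less than the 10% limit. (h) would limit (g) — a current Annual Approval is held — but (i) sets (h) aside: (i) operates against (h): a current Standing Notice is held. (j) is engaged (a current Tier B Clearance is held), but is overridden by (k): (k) operates against (j): the registered capacity is 2,330 units, below the 2,380 units limit. (l), which would lift (k), is not engaged — the compliance score is 42 points, short of 56 points. So (b) is unavailable.
Exception (c) is satisfied on its face — a current Tier A Waiver is held; the memorandum is privileged; the qualifying period is 105 days, below the 120 days limit. Turning to paragraph (n): (n) operates — Hugo is the subject of the memorandum. (c) is therefore removed.
Exception (d) does not apply: assessed value is $221,000, short of $228,000.
No exception is made out. the Ashford Water Board falls within the general rule.

Yes — the Ashford Water Board must disclose the memorandum.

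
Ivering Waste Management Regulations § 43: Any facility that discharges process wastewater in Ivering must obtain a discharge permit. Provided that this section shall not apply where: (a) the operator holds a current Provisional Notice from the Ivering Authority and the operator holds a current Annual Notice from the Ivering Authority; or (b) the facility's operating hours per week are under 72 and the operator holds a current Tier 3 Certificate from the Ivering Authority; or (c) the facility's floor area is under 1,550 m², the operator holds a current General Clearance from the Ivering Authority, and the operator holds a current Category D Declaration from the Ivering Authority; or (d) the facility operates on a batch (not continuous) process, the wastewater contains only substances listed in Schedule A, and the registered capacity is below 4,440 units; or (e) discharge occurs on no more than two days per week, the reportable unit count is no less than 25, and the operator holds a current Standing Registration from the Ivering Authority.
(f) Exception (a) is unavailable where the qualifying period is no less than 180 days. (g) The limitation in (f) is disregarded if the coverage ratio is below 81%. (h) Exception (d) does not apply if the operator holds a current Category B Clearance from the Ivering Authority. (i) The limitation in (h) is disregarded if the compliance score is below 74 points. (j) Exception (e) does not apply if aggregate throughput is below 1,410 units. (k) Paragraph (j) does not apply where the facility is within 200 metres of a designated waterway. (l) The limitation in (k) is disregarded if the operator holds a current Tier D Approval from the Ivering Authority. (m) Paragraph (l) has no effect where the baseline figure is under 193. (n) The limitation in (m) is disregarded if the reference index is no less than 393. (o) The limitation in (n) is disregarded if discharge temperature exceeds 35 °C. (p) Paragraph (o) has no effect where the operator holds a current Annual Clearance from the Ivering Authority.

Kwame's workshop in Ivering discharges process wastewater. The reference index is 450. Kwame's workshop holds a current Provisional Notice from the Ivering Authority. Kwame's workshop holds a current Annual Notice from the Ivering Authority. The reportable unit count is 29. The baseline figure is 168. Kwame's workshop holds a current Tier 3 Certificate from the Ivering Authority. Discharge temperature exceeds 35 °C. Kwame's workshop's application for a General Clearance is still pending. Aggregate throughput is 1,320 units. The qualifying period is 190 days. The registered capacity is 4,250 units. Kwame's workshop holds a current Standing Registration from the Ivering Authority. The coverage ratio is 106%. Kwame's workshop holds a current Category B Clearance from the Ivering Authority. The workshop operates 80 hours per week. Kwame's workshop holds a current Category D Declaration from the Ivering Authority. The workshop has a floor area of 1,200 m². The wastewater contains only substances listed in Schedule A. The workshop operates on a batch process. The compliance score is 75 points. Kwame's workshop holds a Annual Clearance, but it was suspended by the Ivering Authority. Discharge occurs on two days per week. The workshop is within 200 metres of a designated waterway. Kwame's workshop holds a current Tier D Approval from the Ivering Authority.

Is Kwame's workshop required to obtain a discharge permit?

No — exception (e) applies; Kwame's workshop is not required to obtain a discharge permit.

Exception (a)'s conditions are all satisfied: a current Provisional Notice is held; a current Annual Notice is held. But applying paragraphs (f)–(g): (f) operates against (a): the qualifying period is 190 days, meeting the 180 days threshold. (g) is not engaged (the coverage ratio is 106%, not below 81%), so (f) stands. (a) is therefore removed.
Exception (b) fails — the facility's operating hours per week are 80, not under 72.
Exception (c) does not apply: the General Clearance is not current.
All of (d)'s requirements are met (the facility operates on a batch process; the wastewater is Schedule-A-only; the registered capacity is 4,250 units, below the 4,440 units limit). Turning to paragraphs (h)–(i): (h) applies — a current Category B Clearance is held. (i) is not engaged (the compliance score is 75 points, not below 74 points), so (h) stands. Exception (d) does not apply.
Exception (e) is satisfied on its face — discharge occurs on no more than two days per week; the reportable unit count is 29, meeting the 25 threshold; a current Standing Registration is held. As to paragraphs (j)–(p): (j) would limit (e) — aggregate throughput is 1,320 units, below the 1,410 units limit — but (k) sets (j) aside: (k) operates against (j): the workshop is within 200 m of a designated waterway. (l) would limit (k) — a current Tier D Approval is held — but (m) sets (l) aside: (m) operates against (l): the baseline figure is 168, under the 193 limit. (n) would limit (m) — the reference index is 450, meeting the 393 threshold — but (o) sets (n) aside: (o) operates against (n): discharge temperature exceeds 35 °C. (p) is not engaged (no current Annual Clearance is held), so (o) stands. Exception (e) stands.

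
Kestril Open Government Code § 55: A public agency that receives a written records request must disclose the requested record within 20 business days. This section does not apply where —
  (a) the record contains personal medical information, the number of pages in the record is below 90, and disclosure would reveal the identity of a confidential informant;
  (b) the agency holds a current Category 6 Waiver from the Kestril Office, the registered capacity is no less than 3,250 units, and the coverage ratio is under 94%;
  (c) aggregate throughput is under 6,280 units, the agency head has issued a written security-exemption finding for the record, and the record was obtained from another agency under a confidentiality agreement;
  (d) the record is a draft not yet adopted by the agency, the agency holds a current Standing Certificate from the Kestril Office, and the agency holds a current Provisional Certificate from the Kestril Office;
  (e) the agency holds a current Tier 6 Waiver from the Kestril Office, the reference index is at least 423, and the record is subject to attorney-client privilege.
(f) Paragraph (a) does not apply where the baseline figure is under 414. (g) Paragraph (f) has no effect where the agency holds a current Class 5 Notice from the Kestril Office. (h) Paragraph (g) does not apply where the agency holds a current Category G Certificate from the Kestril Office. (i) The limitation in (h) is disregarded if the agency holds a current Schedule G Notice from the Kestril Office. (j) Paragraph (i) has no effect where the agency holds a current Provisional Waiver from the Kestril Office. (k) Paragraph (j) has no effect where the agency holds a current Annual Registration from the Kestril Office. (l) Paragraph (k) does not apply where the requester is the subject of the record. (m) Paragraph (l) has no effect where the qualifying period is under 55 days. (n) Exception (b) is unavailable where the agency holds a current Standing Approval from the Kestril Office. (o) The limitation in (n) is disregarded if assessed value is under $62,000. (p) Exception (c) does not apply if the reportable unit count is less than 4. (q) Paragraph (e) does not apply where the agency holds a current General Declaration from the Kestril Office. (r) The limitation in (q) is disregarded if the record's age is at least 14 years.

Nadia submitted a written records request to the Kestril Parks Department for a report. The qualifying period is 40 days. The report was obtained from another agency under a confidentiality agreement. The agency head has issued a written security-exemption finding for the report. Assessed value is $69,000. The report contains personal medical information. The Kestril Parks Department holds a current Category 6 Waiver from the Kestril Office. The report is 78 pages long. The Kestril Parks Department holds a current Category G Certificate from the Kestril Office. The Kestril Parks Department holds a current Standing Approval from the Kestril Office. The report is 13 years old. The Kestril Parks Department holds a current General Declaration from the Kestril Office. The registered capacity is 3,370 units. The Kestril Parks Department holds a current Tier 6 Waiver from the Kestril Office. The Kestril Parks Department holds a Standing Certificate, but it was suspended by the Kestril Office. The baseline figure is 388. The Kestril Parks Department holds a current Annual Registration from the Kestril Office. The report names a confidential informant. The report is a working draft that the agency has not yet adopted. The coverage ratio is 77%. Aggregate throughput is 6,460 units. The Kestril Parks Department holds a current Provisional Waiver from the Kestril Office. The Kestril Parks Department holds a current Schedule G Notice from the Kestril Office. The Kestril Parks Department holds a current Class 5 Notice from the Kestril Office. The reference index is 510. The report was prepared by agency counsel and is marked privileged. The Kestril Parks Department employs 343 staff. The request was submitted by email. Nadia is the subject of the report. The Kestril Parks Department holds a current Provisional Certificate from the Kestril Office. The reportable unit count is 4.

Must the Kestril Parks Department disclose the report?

Exception (a)'s conditions are all satisfied: the report contains personal medical information; the number of pages in the record is 78, below the 90 limit; the report names a confidential informant. Under paragraphs (f)–(m): (f) is engaged (the baseline figure is 388, under the 414 limit), but is displaced by (g): (g) is triggered — a current Class 5 Notice is held. (h) applies (a current Category G Certificate is held), but is displaced by (i): (i) is triggered — a current Schedule G Notice is held. (j) operates (a current Provisional Waiver is held), but yields to (k): (k) operates against (j): a current Annual Registration is held. (l) is engaged (Nadia is the subject of the report), but is itself disapplied by (m): (m) operates against (l): the qualifying period is 40 days, under the 55 days limit. (a) remains available.
All of (b)'s requirements are met (a current Category 6 Waiver is held; the registered capacity is 3,370 units, meeting the 3,250 units threshold; the coverage ratio is 77%, under the 94% limit). Turning to paragraphs (n)–(o): (n) operates against (b): a current Standing Approval is held. (o), which would lift (n), does not operate here — assessed value is $69,000, not under $62,000. Exception (b) does not apply.
Exception (c) does not apply: aggregate throughput is 6,460 units, not under 6,280 units.
Exception (d) fails — no current Standing Certificate is held.
Exception (e)'s conditions are all satisfied: a current Tier 6 Waiver is held; the reference index is 510, meeting the 423 threshold; the report is privileged. However, paragraphs (q)–(r) must be considered: (q) applies — a current General Declaration is held. (r), which would lift (q), is not engaged — the record's age is 13 years, short of 14 years. (e) is therefore removed.

No — exception (a) applies; the Kestril Parks Department is not required to disclose the report.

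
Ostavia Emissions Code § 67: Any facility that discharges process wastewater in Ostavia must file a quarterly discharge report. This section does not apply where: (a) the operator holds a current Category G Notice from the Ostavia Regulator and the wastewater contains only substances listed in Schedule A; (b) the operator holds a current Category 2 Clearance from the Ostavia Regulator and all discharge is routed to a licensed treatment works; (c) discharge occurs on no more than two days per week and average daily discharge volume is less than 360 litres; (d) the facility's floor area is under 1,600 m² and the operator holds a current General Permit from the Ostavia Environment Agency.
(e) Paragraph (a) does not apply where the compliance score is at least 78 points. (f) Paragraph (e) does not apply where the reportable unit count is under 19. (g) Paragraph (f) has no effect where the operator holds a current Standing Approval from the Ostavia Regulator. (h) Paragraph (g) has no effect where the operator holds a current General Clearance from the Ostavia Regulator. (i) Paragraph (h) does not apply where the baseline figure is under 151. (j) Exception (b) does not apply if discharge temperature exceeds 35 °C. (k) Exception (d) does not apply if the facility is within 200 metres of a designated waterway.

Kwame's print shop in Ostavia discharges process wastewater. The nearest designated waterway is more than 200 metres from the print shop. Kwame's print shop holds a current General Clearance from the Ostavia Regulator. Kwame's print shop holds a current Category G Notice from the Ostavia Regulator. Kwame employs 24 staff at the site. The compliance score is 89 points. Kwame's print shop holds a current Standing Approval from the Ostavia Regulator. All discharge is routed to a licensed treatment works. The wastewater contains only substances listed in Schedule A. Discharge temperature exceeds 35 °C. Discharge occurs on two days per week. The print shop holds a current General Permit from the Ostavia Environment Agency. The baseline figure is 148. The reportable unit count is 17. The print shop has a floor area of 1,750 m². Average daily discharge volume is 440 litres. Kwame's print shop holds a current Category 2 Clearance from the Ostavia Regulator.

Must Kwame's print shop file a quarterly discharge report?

Exception (a): a current Category G Notice is held; the wastewater is Schedule-A-only — every condition holds. But applying paragraphs (e)–(i): (e) operates — the compliance score is 89 points, meeting the 78 points threshold. (f) is engaged (the reportable unit count is 17, under the 19 limit), but yields to (g): (g) is engaged — a current Standing Approval is held. (h) is triggered (a current General Clearance is held), but is displaced by (i): (i) is engaged — the baseline figure is 148, under the 151 limit. Exception (a) does not apply.
All of (b)'s requirements are met (a current Category 2 Clearance is held; discharge is routed to a licensed treatment works). However, paragraph (j) must be considered: (j) is engaged — discharge temperature exceeds 35 °C. So (b) is unavailable.
Exception (c) fails — average daily discharge volume is 440 litres, not less than 360 litres.
Exception (d) does not apply: the facility's floor area is 1,750 m², not under 1,600 m².
Every exception is unavailable, so the rule governs.

Yes — Kwame's print shop must file a quarterly discharge report.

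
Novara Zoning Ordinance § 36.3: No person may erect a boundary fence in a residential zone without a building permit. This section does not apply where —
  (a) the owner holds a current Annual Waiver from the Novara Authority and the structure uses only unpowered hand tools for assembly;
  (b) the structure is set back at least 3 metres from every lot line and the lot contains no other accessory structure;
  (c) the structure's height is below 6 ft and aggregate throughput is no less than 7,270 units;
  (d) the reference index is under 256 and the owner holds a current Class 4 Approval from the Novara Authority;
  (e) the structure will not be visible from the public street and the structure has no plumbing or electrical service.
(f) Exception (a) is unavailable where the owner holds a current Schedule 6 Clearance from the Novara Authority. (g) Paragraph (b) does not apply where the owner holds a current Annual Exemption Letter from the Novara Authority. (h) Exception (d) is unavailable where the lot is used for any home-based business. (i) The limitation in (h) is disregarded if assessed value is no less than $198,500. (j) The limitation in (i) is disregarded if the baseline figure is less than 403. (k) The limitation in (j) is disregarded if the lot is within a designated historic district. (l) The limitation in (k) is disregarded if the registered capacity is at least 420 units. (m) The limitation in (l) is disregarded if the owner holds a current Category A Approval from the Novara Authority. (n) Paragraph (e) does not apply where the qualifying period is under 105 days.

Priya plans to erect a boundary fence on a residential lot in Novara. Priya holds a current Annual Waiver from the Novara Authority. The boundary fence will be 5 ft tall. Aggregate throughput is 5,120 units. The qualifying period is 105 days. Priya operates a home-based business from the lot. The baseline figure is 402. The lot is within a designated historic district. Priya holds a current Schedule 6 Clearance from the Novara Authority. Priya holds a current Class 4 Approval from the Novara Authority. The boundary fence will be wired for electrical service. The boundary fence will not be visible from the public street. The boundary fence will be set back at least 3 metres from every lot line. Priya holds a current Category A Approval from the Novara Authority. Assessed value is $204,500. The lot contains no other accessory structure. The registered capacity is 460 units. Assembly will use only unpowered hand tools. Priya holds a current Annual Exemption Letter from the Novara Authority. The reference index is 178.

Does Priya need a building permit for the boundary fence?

Exception (a) is satisfied on its face — a current Annual Waiver is held; assembly uses only hand tools. However, paragraph (f) must be considered: (f) operates — a current Schedule 6 Clearance is held. So (a) is unavailable.
All of (b)'s requirements are met (the setback is at least 3 m on every side; the lot has no other accessory structure). However, paragraph (g) must be considered: (g) applies — a current Annual Exemption Letter is held. Exception (b) does not apply.
Exception (c) requires that aggregate throughput is no less than 7,270 units; but aggregate throughput is 5,120 units, short of 7,270 units, so (c) is unavailable.
Exception (d) is satisfied on its face — the reference index is 178, under the 256 limit; a current Class 4 Approval is held. Applying paragraphs (h)–(m): (h) is triggered (a home-based business operates on the lot), but is set aside by (i): (i) operates against (h): assessed value is $204,500, meeting the $198,500 threshold. (j) would limit (i) — the baseline figure is 402, less than the 403 limit — but (k) sets (j) aside: (k) is engaged — the lot is in a historic district. (l) would limit (k) — the registered capacity is 460 units, meeting the 420 units threshold — but (m) sets (l) aside: (m) operates against (l): a current Category A Approval is held. Exception (d) stands.
Exception (e) requires that the structure has no plumbing or electrical service; but electrical service is planned, so (e) is unavailable.

No — exception (d) applies; Priya does not need a building permit.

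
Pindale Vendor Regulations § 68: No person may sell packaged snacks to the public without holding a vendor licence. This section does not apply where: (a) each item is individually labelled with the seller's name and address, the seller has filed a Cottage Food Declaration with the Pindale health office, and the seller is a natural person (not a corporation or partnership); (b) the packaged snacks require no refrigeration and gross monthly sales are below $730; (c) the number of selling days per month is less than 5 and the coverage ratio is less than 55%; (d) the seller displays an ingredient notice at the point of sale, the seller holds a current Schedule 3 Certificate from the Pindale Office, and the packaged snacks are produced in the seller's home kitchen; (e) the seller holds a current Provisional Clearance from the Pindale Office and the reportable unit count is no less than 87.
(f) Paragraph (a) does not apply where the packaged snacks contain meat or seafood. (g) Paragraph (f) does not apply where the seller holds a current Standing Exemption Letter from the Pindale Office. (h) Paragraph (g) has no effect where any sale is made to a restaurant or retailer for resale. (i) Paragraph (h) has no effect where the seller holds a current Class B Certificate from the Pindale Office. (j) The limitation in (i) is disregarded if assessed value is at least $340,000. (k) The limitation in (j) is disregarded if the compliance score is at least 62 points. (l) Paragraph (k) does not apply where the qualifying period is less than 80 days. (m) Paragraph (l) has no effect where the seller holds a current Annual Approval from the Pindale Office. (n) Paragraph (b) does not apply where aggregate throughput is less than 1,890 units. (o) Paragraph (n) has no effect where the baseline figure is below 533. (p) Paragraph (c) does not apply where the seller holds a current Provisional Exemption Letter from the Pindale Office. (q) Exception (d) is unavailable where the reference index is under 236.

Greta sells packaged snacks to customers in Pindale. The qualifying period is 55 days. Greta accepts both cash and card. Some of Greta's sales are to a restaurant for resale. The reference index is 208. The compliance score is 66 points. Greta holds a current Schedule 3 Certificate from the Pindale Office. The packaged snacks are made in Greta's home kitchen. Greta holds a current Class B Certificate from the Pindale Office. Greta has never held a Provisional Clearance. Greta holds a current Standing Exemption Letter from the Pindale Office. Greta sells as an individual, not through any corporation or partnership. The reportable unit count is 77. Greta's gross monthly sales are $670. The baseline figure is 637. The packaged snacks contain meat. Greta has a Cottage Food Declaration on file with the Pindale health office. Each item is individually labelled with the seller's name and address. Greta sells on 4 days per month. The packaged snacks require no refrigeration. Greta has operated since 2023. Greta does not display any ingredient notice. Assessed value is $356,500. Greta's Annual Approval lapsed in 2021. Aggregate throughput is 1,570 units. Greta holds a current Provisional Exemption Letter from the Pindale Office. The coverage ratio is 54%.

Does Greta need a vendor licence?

Yes — Greta must hold a vendor licence.

All of (a)'s requirements are met (items are individually labelled; a Cottage Food Declaration is on file; the seller is a natural person). But applying paragraphs (f)–(m): (f) operates against (a): the packaged snacks contain meat. (g) applies (a current Standing Exemption Letter is held), but yields to (h): (h) operates against (g): some sales are to a restaurant for resale. (i) would limit (h) — a current Class B Certificate is held — but (j) sets (i) aside: (j) applies — assessed value is $356,500, meeting the $340,000 threshold. (k) operates (the compliance score is 66 points, meeting the 62 points threshold), but is displaced by (l): (l) is triggered — the qualifying period is 55 days, less than the 80 days limit. (m) is not triggered (there is no Annual Approval in force), so (l) stands. So (a) is unavailable.
All of (b)'s requirements are met (the packaged snacks are shelf-stable; gross monthly sales are $670, below the $730 limit). But: (n) is engaged — aggregate throughput is 1,570 units, less than the 1,890 units limit. (o) does not operate here (the baseline figure is 637, not below 533), so (n) stands. Exception (b) does not apply.
All of (c)'s requirements are met (the number of selling days per month is 4, less than the 5 limit; the coverage ratio is 54%, less than the 55% limit). However, paragraph (p) must be considered: (p) operates against (c): a current Provisional Exemption Letter is held. (c) is therefore removed.
Exception (d) requires that the seller displays an ingredient notice at the point of sale; but no ingredient notice is displayed, so (d) is unavailable.
Exception (e) requires that the seller holds a current Provisional Clearance from the Pindale Office; but the Provisional Clearance is not current, so (e) is unavailable.
No exception is made out. Greta falls within the general rule.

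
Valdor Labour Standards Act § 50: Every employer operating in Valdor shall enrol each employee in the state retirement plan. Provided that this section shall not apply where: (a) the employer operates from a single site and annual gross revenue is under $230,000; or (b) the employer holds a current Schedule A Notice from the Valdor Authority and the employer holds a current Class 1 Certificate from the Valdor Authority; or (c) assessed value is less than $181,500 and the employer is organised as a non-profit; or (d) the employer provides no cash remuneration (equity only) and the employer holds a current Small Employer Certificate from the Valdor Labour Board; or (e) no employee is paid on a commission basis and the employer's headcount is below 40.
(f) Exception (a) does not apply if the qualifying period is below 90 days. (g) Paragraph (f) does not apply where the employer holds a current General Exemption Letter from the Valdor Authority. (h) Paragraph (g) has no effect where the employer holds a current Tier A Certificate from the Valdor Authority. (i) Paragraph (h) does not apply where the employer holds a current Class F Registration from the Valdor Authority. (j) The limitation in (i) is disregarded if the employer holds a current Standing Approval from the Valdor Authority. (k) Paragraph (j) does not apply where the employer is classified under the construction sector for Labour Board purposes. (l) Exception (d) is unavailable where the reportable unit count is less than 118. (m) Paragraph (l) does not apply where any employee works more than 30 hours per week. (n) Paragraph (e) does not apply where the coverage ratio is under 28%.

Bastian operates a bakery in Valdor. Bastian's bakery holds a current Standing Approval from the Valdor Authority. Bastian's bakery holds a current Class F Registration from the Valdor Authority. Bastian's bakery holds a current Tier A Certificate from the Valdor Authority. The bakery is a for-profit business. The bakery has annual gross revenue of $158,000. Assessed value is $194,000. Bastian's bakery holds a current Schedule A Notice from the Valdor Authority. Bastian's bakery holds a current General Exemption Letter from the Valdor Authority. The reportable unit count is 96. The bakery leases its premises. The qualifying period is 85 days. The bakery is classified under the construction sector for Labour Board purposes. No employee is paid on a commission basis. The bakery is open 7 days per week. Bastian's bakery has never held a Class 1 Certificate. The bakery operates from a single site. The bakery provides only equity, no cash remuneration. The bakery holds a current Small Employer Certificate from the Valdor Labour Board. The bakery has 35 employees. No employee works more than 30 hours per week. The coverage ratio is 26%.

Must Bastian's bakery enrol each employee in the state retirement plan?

Exception (a) is satisfied on its face — the employer operates from a single site; annual gross revenue is $158,000, under the $230,000 limit. As to paragraphs (f)–(k): (f) would limit (a) — the qualifying period is 85 days, below the 90 days limit — but (g) sets (f) aside: (g) applies — a current General Exemption Letter is held. (h) is triggered (a current Tier A Certificate is held), but is set aside by (i): (i) operates against (h): a current Class F Registration is held. (j) would limit (i) — a current Standing Approval is held — but (k) sets (j) aside: (k) operates against (j): the bakery is classified under the construction sector. So (a) applies.
Exception (b) does not apply: there is no Class 1 Certificate in force.
Exception (c) requires that assessed value is less than $181,500; but assessed value is $194,000, not less than $181,500, so (c) is unavailable.
All of (d)'s requirements are met (remuneration is equity-only; a current Small Employer Certificate is held). However, paragraphs (l)–(m) must be considered: (l) is engaged — the reportable unit count is 96, less than the 118 limit. (m), which would lift (l), does not operate here — no employee exceeds 30 hours/week. So (d) is unavailable.
Exception (e): no employee is paid on commission; the employer's headcount is 35, below the 40 limit — every condition holds. Turning to paragraph (n): (n) applies — the coverage ratio is 26%, under the 28% limit. So (e) is unavailable.

No — exception (a) applies; Bastian's bakery is not required to enrol each employee in the state retirement plan.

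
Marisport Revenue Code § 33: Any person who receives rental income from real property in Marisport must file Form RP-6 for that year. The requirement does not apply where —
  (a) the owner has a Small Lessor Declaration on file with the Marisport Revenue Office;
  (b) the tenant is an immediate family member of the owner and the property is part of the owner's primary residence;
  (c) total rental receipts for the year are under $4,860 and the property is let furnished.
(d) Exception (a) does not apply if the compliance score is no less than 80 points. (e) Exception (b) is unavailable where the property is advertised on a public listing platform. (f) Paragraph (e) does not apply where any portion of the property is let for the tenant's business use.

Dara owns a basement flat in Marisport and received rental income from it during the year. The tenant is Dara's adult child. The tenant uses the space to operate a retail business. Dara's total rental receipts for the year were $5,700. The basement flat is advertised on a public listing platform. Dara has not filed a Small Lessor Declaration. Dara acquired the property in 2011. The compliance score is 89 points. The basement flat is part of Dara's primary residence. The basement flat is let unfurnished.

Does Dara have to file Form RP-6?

No — exception (b) applies; Dara is not required to file Form RP-6.

Exception (a) fails — no Small Lessor Declaration is on file.
Exception (b): the tenant is an immediate family member; the basement flat is part of the primary residence — every condition holds. Under paragraphs (e)–(f): (e) would limit (b) — the property is publicly advertised — but (f) sets (e) aside: (f) is triggered — the space is let for business use. (b) remains available.
Exception (c) requires that total rental receipts for the year are under $4,860; but total rental receipts for the year are $5,700, not under $4,860, so (c) is unavailable.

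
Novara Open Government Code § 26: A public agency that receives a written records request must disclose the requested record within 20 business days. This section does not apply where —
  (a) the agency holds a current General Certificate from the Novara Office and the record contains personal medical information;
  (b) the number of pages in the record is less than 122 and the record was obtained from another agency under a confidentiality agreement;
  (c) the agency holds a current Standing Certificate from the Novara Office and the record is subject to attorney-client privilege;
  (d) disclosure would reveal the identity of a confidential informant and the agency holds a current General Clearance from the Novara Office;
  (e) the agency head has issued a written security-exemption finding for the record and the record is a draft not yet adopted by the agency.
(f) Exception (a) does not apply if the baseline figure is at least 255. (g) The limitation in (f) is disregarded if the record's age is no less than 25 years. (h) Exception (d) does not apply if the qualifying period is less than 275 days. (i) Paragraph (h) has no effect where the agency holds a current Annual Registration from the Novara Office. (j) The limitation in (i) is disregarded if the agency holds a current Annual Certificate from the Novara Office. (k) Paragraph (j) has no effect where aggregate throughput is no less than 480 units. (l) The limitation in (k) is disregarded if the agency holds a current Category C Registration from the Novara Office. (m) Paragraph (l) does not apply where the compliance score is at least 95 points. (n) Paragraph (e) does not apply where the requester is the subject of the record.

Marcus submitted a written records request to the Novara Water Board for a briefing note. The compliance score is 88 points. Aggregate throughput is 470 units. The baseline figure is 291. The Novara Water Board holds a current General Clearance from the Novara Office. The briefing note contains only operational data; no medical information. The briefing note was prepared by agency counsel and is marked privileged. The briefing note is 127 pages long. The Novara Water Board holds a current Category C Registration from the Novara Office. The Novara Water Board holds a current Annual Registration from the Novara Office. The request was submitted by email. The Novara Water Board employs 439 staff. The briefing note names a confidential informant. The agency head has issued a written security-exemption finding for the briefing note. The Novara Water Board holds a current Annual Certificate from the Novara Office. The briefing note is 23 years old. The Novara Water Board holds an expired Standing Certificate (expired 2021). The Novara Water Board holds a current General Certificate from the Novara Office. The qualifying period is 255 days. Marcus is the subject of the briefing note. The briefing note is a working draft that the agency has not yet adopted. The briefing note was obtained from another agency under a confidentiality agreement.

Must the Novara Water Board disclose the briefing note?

Yes — the Novara Water Board must disclose the briefing note.

Exception (a) requires that the record contains personal medical information; but the briefing note contains only operational data, so (a) is unavailable.
Exception (b) requires that the number of pages in the record is less than 122; but the number of pages in the record is 127, not less than 122, so (b) is unavailable.
Exception (c) fails — the Standing Certificate is not current.
All of (d)'s requirements are met (the briefing note names a confidential informant; a current General Clearance is held). But: (h) is triggered — the qualifying period is 255 days, less than the 275 days limit. (i) applies (a current Annual Registration is held), but is itself disapplied by (j): (j) operates — a current Annual Certificate is held. (k) is inapplicable (aggregate throughput is 470 units, short of 480 units), so (j) stands. So (d) is unavailable.
Exception (e) is satisfied on its face — a written security-exemption finding has been issued; the briefing note is an unadopted draft. But applying paragraph (n): (n) applies — Marcus is the subject of the briefing note. (e) is therefore removed.
None of the exceptions is available; § 26 applies in full.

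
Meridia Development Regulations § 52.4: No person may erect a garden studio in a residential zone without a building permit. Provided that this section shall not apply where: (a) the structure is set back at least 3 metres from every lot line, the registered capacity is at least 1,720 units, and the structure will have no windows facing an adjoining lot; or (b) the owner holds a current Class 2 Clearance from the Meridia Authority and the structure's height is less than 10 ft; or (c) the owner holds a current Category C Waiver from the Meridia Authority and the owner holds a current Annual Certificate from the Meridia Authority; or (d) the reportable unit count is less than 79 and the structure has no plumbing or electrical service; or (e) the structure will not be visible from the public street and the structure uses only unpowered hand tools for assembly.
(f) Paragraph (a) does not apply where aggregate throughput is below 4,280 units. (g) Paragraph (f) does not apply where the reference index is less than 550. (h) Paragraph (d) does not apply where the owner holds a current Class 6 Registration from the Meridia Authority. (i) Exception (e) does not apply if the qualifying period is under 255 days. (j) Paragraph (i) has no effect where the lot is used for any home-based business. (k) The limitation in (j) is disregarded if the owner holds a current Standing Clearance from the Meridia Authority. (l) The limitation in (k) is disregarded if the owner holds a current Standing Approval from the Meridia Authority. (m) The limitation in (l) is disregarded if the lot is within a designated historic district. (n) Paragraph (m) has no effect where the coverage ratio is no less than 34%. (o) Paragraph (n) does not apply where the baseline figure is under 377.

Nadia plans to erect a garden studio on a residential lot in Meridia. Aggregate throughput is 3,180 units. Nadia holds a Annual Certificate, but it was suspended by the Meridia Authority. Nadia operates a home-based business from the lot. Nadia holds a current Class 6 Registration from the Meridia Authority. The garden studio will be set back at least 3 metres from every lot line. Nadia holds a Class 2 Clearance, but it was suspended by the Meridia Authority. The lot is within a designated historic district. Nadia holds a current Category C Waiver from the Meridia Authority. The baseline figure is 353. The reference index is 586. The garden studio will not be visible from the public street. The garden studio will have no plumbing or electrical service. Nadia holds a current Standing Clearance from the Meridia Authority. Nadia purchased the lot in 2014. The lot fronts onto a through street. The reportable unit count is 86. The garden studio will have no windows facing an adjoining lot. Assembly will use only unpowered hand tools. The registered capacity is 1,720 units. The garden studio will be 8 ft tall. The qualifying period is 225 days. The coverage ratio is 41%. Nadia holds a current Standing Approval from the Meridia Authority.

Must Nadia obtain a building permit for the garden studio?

Exception (a): the setback is at least 3 m on every side; the registered capacity is 1,720 units, meeting the 1,720 units threshold; no windows face an adjoining lot — every condition holds. But applying paragraphs (f)–(g): (f) applies — aggregate throughput is 3,180 units, below the 4,280 units limit. (g) does not operate here (the reference index is 586, not less than 550), so (f) stands. (a) is therefore removed.
Exception (b) does not apply: no current Class 2 Clearance is held.
Exception (c) does not apply: no current Annual Certificate is held.
Exception (d) fails — the reportable unit count is 86, not less than 79.
Exception (e)'s conditions are all satisfied: the structure will not be visible from the street; assembly uses only hand tools. Turning to paragraphs (i)–(o): (i) is triggered — the qualifying period is 225 days, under the 255 days limit. (j) is engaged (a home-based business operates on the lot), but yields to (k): (k) applies — a current Standing Clearance is held. (l) would limit (k) — a current Standing Approval is held — but (m) sets (l) aside: (m) operates against (l): the lot is in a historic district. (n) would limit (m) — the coverage ratio is 41%, meeting the 34% threshold — but (o) sets (n) aside: (o) operates against (n): the baseline figure is 353, under the 377 limit. (e) is therefore removed.
No exception applies. The general rule governs.

Yes — Nadia must obtain a building permit.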